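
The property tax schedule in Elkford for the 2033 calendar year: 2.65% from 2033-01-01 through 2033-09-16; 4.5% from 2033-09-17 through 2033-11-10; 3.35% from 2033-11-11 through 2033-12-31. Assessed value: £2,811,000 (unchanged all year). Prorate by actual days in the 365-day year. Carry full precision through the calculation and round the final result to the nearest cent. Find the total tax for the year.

£85,077.03

2033-01-01 to 2033-09-16: 259 days at 2.65% → £2,811,000 × 2.65% × 259/365 = £52,858.3521
2033-09-17 to 2033-11-10: 55 days at 4.5% → £2,811,000 × 4.5% × 55/365 = £19,060.8904
2033-11-11 to 2033-12-31: 51 days at 3.35% → £2,811,000 × 3.35% × 51/365 = £13,157.7904
Total = £85,077.0329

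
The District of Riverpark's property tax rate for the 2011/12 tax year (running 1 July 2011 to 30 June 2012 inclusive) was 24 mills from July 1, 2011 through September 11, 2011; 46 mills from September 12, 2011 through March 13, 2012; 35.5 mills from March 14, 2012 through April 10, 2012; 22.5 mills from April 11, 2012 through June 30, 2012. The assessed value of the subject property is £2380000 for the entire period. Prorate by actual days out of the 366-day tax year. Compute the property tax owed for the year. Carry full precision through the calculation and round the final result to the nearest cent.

July 1 – September 11, 2011: 73 days at 24 mills → £2380000 × 2.4% × 73/366 = £11392.7869
September 12, 2011 – March 13, 2012: 184 days at 46 mills → £2380000 × 4.6% × 184/366 = £55039.1257
March 14 – April 10, 2012: 28 days at 35.5 mills → £2380000 × 3.55% × 28/366 = £6463.7158
April 11 – June 30, 2012: 81 days at 22.5 mills → £2380000 × 2.25% × 81/366 = £11851.2295
Total = £84746.8579

£84746.86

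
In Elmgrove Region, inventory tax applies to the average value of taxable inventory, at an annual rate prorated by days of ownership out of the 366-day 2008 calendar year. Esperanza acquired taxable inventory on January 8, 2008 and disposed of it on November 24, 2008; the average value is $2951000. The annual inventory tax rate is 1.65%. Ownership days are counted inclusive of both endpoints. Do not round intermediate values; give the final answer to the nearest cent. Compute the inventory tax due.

$42837.88

Days held (January 8 – November 24, 2008): 322 out of 366
Tax = $2951000 × 1.65% × 322/366 = $42837.8770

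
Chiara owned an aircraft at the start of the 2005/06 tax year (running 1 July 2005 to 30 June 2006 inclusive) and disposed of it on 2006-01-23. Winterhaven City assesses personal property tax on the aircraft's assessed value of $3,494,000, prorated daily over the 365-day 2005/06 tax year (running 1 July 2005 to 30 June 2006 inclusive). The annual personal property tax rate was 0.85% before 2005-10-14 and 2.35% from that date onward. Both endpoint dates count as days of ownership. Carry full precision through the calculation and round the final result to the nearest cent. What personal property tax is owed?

$31,489.08

2005-07-01 to 2005-10-13: 105 days at 0.85% → $3,494,000 × 0.85% × 105/365 = $8,543.5479
2005-10-14 to 2006-01-23: 102 days at 2.35% → $3,494,000 × 2.35% × 102/365 = $22,945.5288
Total = $31,489.0767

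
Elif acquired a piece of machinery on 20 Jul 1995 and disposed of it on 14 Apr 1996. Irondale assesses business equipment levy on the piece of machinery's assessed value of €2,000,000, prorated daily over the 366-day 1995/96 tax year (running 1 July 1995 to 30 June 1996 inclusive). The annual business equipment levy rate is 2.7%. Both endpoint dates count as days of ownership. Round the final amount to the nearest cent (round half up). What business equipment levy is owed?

Days held (20 Jul 1995 – 14 Apr 1996): 270 out of 366
Tax = €2,000,000 × 2.7% × 270/366 = €39,836.0656

€39,836.07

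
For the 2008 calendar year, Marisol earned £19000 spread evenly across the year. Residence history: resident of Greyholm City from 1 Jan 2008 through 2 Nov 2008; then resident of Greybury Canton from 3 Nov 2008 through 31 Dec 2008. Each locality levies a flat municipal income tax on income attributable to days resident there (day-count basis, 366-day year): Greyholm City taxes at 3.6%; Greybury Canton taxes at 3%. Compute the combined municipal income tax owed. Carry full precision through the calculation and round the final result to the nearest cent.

£665.62

Greyholm City, 1 Jan – 2 Nov 2008: 307 days → £19000 × 3.6% × 307/366 = £573.7377
Greybury Canton, 3 Nov – 31 Dec 2008: 59 days → £19000 × 3% × 59/366 = £91.8852
Total = £665.6230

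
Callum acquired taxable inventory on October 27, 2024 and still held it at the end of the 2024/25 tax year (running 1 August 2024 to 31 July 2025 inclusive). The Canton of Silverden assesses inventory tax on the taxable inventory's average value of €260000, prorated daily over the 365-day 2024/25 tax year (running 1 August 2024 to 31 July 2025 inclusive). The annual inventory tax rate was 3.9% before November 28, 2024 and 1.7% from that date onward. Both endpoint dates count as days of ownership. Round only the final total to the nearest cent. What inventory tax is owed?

October 27 – November 27, 2024: 32 days at 3.9% → €260000 × 3.9% × 32/365 = €888.9863
November 28, 2024 – July 31, 2025: 246 days at 1.7% → €260000 × 1.7% × 246/365 = €2978.9589
Total = €3867.9452

€3867.95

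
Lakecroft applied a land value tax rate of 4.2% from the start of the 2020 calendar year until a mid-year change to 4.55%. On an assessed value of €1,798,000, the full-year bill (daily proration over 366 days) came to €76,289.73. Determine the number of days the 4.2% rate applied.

321 days

Let d = days at the first rate; then 366 − d days at the second rate.
€1,798,000 × [4.2%·d + 4.55%·(366−d)] / 366 = €76,289.73
Solving gives d = 321, so the new rate took effect on 17 November 2020.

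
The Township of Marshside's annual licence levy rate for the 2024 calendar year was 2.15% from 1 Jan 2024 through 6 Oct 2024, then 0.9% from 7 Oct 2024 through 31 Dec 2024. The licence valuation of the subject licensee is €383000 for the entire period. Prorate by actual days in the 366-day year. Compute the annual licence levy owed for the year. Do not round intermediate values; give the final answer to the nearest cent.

€7109.57

1 Jan – 6 Oct 2024: 280 days at 2.15% → €383000 × 2.15% × 280/366 = €6299.6175
7 Oct – 31 Dec 2024: 86 days at 0.9% → €383000 × 0.9% × 86/366 = €809.9508
Total = €7109.5683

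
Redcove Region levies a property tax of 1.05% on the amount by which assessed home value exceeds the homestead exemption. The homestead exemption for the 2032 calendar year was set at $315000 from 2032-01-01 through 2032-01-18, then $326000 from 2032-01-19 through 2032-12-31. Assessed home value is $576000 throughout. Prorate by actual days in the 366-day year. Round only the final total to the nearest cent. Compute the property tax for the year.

$2630.68

2032-01-01 to 2032-01-18: 18 days, exemption $315000 → ($576000 − $315000) × 1.05% × 18/366 = $134.7787
2032-01-19 to 2032-12-31: 348 days, exemption $326000 → ($576000 − $326000) × 1.05% × 348/366 = $2495.9016
Total = $2630.6803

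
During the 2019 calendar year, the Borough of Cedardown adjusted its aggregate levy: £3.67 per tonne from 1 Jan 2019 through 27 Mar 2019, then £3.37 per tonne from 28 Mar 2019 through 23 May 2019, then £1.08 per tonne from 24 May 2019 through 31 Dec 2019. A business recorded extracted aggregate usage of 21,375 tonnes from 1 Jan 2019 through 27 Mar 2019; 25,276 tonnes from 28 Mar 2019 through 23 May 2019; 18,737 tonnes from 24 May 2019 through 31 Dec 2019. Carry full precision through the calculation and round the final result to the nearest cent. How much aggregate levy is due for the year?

1 Jan – 27 Mar 2019: 21,375 tonnes at £3.67/tonne → £78,446.25
28 Mar – 23 May 2019: 25,276 tonnes at £3.37/tonne → £85,180.12
24 May – 31 Dec 2019: 18,737 tonnes at £1.08/tonne → £20,235.96

£183,862.33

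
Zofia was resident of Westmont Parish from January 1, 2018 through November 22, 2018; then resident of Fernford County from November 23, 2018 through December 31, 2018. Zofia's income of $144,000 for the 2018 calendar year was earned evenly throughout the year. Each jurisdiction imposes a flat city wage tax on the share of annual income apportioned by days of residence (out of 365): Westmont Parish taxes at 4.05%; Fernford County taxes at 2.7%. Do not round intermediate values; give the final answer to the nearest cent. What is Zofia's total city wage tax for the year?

$5,624.28

Westmont Parish, January 1 – November 22, 2018: 326 days → $144,000 × 4.05% × 326/365 = $5,208.8548
Fernford County, November 23 – December 31, 2018: 39 days → $144,000 × 2.7% × 39/365 = $415.4301
Total = $5,624.2849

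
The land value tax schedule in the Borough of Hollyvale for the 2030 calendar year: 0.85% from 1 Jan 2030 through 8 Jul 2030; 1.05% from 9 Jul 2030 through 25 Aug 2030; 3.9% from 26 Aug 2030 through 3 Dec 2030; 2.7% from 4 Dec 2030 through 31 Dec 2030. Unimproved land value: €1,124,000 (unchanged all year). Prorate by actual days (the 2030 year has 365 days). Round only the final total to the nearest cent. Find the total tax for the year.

€20,837.11

1 Jan – 8 Jul 2030: 189 days at 0.85% → €1,124,000 × 0.85% × 189/365 = €4,947.1397
9 Jul – 25 Aug 2030: 48 days at 1.05% → €1,124,000 × 1.05% × 48/365 = €1,552.0438
26 Aug – 3 Dec 2030: 100 days at 3.9% → €1,124,000 × 3.9% × 100/365 = €12,009.8630
4 Dec – 31 Dec 2030: 28 days at 2.7% → €1,124,000 × 2.7% × 28/365 = €2,328.0658
Total = €20,837.1123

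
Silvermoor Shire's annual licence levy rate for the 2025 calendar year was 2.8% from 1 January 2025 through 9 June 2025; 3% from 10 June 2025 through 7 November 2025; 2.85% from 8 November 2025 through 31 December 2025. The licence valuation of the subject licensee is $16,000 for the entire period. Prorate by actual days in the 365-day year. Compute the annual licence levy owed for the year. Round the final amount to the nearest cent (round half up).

$462.42

1 January – 9 June 2025: 160 days at 2.8% → $16,000 × 2.8% × 160/365 = $196.3836
10 June – 7 November 2025: 151 days at 3% → $16,000 × 3% × 151/365 = $198.5753
8 November – 31 December 2025: 54 days at 2.85% → $16,000 × 2.85% × 54/365 = $67.4630
Total = $462.4219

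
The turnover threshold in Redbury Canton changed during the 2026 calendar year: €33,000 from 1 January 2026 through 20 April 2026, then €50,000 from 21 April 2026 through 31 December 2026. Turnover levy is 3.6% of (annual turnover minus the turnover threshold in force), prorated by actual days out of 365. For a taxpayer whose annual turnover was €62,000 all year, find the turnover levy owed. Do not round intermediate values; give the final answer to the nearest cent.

1 January – 20 April 2026: 110 days, exemption €33,000 → (€62,000 − €33,000) × 3.6% × 110/365 = €314.6301
21 April – 31 December 2026: 255 days, exemption €50,000 → (€62,000 − €50,000) × 3.6% × 255/365 = €301.8082
Total = €616.4384

€616.44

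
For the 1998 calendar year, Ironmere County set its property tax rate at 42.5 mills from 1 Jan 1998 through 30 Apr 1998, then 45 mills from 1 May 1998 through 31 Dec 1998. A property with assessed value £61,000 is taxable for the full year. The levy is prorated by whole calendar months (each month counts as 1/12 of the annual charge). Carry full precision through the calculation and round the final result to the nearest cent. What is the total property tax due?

£2,694.17

1 Jan – 30 Apr 1998: 4 months at 42.5 mills → £61,000 × 4.25% × 4/12 = £864.1667
1 May – 31 Dec 1998: 8 months at 45 mills → £61,000 × 4.5% × 8/12 = £1,830.0000
Total = £2,694.1667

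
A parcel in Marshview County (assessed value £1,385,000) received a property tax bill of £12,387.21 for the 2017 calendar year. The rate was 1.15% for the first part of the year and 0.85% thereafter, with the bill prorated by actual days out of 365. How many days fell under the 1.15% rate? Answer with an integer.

54 days

Let d = days at the first rate; then 365 − d days at the second rate.
£1,385,000 × [1.15%·d + 0.85%·(365−d)] / 365 = £12,387.21
Solving gives d = 54, so the new rate took effect on 24 Feb 2017.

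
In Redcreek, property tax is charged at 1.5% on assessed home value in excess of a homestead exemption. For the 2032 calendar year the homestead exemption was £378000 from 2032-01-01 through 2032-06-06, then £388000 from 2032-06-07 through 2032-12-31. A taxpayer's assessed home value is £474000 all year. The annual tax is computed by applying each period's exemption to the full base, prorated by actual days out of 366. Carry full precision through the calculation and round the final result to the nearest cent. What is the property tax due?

2032-01-01 to 2032-06-06: 158 days, exemption £378000 → (£474000 − £378000) × 1.5% × 158/366 = £621.6393
2032-06-07 to 2032-12-31: 208 days, exemption £388000 → (£474000 − £388000) × 1.5% × 208/366 = £733.1148
Total = £1354.7541

£1354.75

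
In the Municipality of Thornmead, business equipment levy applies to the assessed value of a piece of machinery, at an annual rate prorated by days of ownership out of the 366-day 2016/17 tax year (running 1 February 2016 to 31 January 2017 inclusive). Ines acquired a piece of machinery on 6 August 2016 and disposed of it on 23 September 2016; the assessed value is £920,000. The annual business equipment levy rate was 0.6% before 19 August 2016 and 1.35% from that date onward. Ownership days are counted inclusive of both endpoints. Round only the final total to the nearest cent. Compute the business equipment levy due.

£1,417.70

6 August – 18 August 2016: 13 days at 0.6% → £920,000 × 0.6% × 13/366 = £196.0656
19 August – 23 September 2016: 36 days at 1.35% → £920,000 × 1.35% × 36/366 = £1,221.6393
Total = £1,417.7049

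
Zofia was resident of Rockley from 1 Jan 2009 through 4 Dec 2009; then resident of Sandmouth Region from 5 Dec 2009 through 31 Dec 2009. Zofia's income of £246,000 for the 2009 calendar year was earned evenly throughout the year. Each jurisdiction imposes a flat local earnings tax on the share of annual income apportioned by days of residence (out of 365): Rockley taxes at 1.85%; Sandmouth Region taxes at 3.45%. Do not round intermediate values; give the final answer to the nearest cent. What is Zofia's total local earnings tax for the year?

£4,842.16

Rockley, 1 Jan – 4 Dec 2009: 338 days → £246,000 × 1.85% × 338/365 = £4,214.3507
Sandmouth Region, 5 Dec – 31 Dec 2009: 27 days → £246,000 × 3.45% × 27/365 = £627.8055
Total = £4,842.1562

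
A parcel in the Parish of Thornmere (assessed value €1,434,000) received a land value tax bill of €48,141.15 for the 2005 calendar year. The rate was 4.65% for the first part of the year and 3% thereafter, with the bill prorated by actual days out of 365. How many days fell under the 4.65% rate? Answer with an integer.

79 days

Let d = days at the first rate; then 365 − d days at the second rate.
€1,434,000 × [4.65%·d + 3%·(365−d)] / 365 = €48,141.15
Solving gives d = 79, so the new rate took effect on March 21, 2005.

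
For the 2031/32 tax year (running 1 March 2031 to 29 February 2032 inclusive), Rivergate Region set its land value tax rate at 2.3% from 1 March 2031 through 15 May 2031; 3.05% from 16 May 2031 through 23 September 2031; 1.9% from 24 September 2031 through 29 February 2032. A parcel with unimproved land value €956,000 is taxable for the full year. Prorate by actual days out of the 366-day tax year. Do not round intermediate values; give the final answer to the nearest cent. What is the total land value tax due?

1 March – 15 May 2031: 76 days at 2.3% → €956,000 × 2.3% × 76/366 = €4,565.8142
16 May – 23 September 2031: 131 days at 3.05% → €956,000 × 3.05% × 131/366 = €10,436.3333
24 September 2031 – 29 February 2032: 159 days at 1.9% → €956,000 × 1.9% × 159/366 = €7,890.9180
Total = €22,893.0656

€22,893.07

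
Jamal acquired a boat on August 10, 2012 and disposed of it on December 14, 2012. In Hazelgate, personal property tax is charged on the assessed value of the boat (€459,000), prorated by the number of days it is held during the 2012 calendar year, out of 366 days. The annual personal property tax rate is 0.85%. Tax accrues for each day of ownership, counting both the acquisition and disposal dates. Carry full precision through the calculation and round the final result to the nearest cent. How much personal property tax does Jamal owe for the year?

€1,353.80

Days held (August 10 – December 14, 2012): 127 out of 366
Tax = €459,000 × 0.85% × 127/366 = €1,353.7992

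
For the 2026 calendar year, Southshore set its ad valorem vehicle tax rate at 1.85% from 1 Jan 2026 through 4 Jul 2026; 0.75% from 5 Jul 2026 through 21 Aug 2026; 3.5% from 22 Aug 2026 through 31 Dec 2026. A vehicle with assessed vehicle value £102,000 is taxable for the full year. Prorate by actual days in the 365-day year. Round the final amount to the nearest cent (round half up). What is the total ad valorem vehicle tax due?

1 Jan – 4 Jul 2026: 185 days at 1.85% → £102,000 × 1.85% × 185/365 = £956.4247
5 Jul – 21 Aug 2026: 48 days at 0.75% → £102,000 × 0.75% × 48/365 = £100.6027
22 Aug – 31 Dec 2026: 132 days at 3.5% → £102,000 × 3.5% × 132/365 = £1,291.0685
Total = £2,348.0959

£2,348.10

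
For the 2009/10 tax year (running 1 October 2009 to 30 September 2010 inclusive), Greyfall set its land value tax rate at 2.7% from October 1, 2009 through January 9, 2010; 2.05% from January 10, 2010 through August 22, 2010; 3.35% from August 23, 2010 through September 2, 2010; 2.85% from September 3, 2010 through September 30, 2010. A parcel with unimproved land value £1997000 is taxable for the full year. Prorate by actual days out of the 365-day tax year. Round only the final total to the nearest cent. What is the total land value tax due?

£46538.31

October 1, 2009 – January 9, 2010: 101 days at 2.7% → £1997000 × 2.7% × 101/365 = £14920.0521
January 10 – August 22, 2010: 225 days at 2.05% → £1997000 × 2.05% × 225/365 = £25236.0616
August 23 – September 2, 2010: 11 days at 3.35% → £1997000 × 3.35% × 11/365 = £2016.1493
September 3 – September 30, 2010: 28 days at 2.85% → £1997000 × 2.85% × 28/365 = £4366.0438
Total = £46538.3068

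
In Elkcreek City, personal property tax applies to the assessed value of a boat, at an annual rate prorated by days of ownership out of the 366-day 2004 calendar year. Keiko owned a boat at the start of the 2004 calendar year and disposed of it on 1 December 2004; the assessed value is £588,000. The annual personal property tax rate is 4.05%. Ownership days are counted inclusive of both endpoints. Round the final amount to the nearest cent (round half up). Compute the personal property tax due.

Days held (1 January – 1 December 2004): 336 out of 366
Tax = £588,000 × 4.05% × 336/366 = £21,862.0328

£21,862.03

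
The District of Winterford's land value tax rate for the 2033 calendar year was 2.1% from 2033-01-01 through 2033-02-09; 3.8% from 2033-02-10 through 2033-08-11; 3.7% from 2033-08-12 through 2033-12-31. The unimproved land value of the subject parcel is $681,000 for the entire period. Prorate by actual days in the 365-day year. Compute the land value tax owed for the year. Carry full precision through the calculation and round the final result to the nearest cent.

$24,344.35

2033-01-01 to 2033-02-09: 40 days at 2.1% → $681,000 × 2.1% × 40/365 = $1,567.2329
2033-02-10 to 2033-08-11: 183 days at 3.8% → $681,000 × 3.8% × 183/365 = $12,974.4493
2033-08-12 to 2033-12-31: 142 days at 3.7% → $681,000 × 3.7% × 142/365 = $9,802.6685
Total = $24,344.3507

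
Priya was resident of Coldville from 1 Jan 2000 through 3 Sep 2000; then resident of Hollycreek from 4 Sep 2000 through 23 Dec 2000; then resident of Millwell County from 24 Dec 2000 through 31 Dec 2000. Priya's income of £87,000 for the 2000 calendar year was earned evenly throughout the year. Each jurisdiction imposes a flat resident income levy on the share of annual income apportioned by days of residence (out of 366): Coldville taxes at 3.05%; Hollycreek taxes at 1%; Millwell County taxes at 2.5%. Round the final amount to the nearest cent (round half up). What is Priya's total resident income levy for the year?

Coldville, 1 Jan – 3 Sep 2000: 247 days → £87,000 × 3.05% × 247/366 = £1,790.7500
Hollycreek, 4 Sep – 23 Dec 2000: 111 days → £87,000 × 1% × 111/366 = £263.8525
Millwell County, 24 Dec – 31 Dec 2000: 8 days → £87,000 × 2.5% × 8/366 = £47.5410
Total = £2,102.1434

£2,102.14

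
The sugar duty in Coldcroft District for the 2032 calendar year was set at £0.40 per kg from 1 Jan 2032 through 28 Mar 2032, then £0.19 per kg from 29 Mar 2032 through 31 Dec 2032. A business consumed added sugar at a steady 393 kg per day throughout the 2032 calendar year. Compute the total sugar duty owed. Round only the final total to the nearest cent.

£34,591.86

1 Jan – 28 Mar 2032: 88 days × 393 kg/day = 34,584 kg at £0.40/kg → £13,833.60
29 Mar – 31 Dec 2032: 278 days × 393 kg/day = 109,254 kg at £0.19/kg → £20,758.26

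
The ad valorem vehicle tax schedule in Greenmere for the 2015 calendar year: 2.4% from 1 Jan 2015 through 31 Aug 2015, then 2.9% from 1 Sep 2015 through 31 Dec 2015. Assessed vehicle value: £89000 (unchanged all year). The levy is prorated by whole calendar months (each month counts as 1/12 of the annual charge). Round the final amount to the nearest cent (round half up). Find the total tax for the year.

£2284.33

1 Jan – 31 Aug 2015: 8 months at 2.4% → £89000 × 2.4% × 8/12 = £1424.0000
1 Sep – 31 Dec 2015: 4 months at 2.9% → £89000 × 2.9% × 4/12 = £860.3333
Total = £2284.3333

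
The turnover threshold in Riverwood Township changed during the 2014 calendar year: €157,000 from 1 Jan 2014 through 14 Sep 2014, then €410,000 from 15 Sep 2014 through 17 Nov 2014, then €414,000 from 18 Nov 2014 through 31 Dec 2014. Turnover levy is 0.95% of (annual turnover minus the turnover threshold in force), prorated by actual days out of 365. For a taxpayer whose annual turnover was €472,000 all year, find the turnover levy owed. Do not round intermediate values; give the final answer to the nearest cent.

€2,276.75

1 Jan – 14 Sep 2014: 257 days, exemption €157,000 → (€472,000 − €157,000) × 0.95% × 257/365 = €2,107.0479
15 Sep – 17 Nov 2014: 64 days, exemption €410,000 → (€472,000 − €410,000) × 0.95% × 64/365 = €103.2767
18 Nov – 31 Dec 2014: 44 days, exemption €414,000 → (€472,000 − €414,000) × 0.95% × 44/365 = €66.4219
Total = €2,276.7466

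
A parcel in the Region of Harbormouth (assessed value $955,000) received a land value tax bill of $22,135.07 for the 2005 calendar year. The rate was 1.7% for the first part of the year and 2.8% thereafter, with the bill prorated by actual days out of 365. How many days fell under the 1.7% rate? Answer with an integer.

160 days

Let d = days at the first rate; then 365 − d days at the second rate.
$955,000 × [1.7%·d + 2.8%·(365−d)] / 365 = $22,135.07
Solving gives d = 160, so the new rate took effect on 10 June 2005.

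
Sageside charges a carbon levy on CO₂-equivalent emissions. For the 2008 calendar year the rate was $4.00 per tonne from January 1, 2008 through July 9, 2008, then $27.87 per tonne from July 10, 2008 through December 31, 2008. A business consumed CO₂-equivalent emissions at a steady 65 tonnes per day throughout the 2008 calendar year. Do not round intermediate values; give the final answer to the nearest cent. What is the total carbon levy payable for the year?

January 1 – July 9, 2008: 191 days × 65 tonnes/day = 12,415 tonnes at $4.00/tonne → $49,660.00
July 10 – December 31, 2008: 175 days × 65 tonnes/day = 11,375 tonnes at $27.87/tonne → $317,021.25

$366,681.25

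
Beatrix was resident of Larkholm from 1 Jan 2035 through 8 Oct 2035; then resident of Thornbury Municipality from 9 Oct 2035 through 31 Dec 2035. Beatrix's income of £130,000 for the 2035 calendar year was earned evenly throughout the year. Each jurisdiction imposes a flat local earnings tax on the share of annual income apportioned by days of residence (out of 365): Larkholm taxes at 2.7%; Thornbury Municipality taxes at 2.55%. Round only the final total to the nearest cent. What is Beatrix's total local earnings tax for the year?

£3,465.12

Larkholm, 1 Jan – 8 Oct 2035: 281 days → £130,000 × 2.7% × 281/365 = £2,702.2192
Thornbury Municipality, 9 Oct – 31 Dec 2035: 84 days → £130,000 × 2.55% × 84/365 = £762.9041
Total = £3,465.1233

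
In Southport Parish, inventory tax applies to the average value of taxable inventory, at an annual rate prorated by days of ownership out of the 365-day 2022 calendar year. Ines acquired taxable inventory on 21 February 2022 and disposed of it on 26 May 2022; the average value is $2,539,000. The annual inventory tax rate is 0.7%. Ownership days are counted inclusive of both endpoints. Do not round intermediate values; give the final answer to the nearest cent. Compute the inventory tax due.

Days held (21 February – 26 May 2022): 95 out of 365
Tax = $2,539,000 × 0.7% × 95/365 = $4,625.8493

$4,625.85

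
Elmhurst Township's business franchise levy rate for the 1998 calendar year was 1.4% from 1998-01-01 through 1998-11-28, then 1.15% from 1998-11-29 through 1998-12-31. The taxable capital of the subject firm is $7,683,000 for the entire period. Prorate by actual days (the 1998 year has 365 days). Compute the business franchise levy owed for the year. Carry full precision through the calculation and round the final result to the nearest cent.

1998-01-01 to 1998-11-28: 332 days at 1.4% → $7,683,000 × 1.4% × 332/365 = $97,837.2164
1998-11-29 to 1998-12-31: 33 days at 1.15% → $7,683,000 × 1.15% × 33/365 = $7,988.2151
Total = $105,825.4315

$105,825.43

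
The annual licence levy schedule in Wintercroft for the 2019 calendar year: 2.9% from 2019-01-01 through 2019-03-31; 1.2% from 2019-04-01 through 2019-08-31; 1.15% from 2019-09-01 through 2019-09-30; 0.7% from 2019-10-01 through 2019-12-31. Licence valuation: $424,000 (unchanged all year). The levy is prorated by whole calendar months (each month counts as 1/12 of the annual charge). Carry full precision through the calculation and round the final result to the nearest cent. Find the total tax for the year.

$6,342.33

2019-01-01 to 2019-03-31: 3 months at 2.9% → $424,000 × 2.9% × 3/12 = $3,074.0000
2019-04-01 to 2019-08-31: 5 months at 1.2% → $424,000 × 1.2% × 5/12 = $2,120.0000
2019-09-01 to 2019-09-30: 1 month at 1.15% → $424,000 × 1.15% × 1/12 = $406.3333
2019-10-01 to 2019-12-31: 3 months at 0.7% → $424,000 × 0.7% × 3/12 = $742.0000
Total = $6,342.3333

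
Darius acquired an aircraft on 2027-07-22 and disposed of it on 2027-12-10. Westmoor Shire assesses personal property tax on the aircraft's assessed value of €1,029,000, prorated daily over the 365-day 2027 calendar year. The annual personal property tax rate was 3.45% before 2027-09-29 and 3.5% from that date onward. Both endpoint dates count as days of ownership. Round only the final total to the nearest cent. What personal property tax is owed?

€13,914.05

2027-07-22 to 2027-09-28: 69 days at 3.45% → €1,029,000 × 3.45% × 69/365 = €6,711.0534
2027-09-29 to 2027-12-10: 73 days at 3.5% → €1,029,000 × 3.5% × 73/365 = €7,203.0000
Total = €13,914.0534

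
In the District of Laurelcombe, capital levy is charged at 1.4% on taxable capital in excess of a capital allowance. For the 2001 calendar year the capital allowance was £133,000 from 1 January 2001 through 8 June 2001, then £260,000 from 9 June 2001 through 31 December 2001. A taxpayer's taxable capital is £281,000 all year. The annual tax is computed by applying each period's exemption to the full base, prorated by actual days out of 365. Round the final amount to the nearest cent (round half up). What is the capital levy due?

1 January – 8 June 2001: 159 days, exemption £133,000 → (£281,000 − £133,000) × 1.4% × 159/365 = £902.5973
9 June – 31 December 2001: 206 days, exemption £260,000 → (£281,000 − £260,000) × 1.4% × 206/365 = £165.9288
Total = £1,068.5260

£1,068.53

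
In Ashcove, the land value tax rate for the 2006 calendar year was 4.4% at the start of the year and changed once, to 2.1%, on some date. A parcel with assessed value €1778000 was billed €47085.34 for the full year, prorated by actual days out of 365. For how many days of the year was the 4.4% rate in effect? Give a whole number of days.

Let d = days at the first rate; then 365 − d days at the second rate.
€1778000 × [4.4%·d + 2.1%·(365−d)] / 365 = €47085.34
Solving gives d = 87, so the new rate took effect on 29 March 2006.

87 days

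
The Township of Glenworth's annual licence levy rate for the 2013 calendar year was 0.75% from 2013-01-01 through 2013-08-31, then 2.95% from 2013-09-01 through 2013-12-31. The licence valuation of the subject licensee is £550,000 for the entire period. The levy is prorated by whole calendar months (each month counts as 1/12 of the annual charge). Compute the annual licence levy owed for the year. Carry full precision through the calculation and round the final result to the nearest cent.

£8,158.33

2013-01-01 to 2013-08-31: 8 months at 0.75% → £550,000 × 0.75% × 8/12 = £2,750.0000
2013-09-01 to 2013-12-31: 4 months at 2.95% → £550,000 × 2.95% × 4/12 = £5,408.3333
Total = £8,158.3333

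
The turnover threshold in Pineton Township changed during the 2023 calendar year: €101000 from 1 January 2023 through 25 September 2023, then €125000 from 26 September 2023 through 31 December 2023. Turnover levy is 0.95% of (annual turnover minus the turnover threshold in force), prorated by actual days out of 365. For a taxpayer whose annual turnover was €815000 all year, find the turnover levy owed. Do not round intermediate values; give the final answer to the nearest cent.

1 January – 25 September 2023: 268 days, exemption €101000 → (€815000 − €101000) × 0.95% × 268/365 = €4980.3945
26 September – 31 December 2023: 97 days, exemption €125000 → (€815000 − €125000) × 0.95% × 97/365 = €1742.0137
Total = €6722.4082

€6722.41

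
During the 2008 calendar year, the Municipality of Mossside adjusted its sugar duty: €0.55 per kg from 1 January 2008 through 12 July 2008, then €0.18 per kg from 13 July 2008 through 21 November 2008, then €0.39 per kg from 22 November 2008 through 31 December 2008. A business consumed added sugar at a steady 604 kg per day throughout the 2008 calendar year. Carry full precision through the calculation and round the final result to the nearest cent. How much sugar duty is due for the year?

€88,220.24

1 January – 12 July 2008: 194 days × 604 kg/day = 117,176 kg at €0.55/kg → €64,446.80
13 July – 21 November 2008: 132 days × 604 kg/day = 79,728 kg at €0.18/kg → €14,351.04
22 November – 31 December 2008: 40 days × 604 kg/day = 24,160 kg at €0.39/kg → €9,422.40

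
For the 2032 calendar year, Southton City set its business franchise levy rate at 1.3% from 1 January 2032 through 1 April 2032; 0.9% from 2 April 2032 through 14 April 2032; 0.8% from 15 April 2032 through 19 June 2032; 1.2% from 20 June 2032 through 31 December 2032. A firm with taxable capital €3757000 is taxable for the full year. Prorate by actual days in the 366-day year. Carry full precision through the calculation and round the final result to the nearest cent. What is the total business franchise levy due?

€42918.08

1 January – 1 April 2032: 92 days at 1.3% → €3757000 × 1.3% × 92/366 = €12276.9727
2 April – 14 April 2032: 13 days at 0.9% → €3757000 × 0.9% × 13/366 = €1201.0082
15 April – 19 June 2032: 66 days at 0.8% → €3757000 × 0.8% × 66/366 = €5419.9344
20 June – 31 December 2032: 195 days at 1.2% → €3757000 × 1.2% × 195/366 = €24020.1639
Total = €42918.0792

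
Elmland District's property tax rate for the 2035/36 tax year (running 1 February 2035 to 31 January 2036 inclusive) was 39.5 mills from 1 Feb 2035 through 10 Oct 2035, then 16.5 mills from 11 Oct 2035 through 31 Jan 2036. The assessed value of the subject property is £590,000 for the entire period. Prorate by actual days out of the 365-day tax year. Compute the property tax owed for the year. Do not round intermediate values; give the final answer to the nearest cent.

1 Feb – 10 Oct 2035: 252 days at 39.5 mills → £590,000 × 3.95% × 252/365 = £16,090.0274
11 Oct 2035 – 31 Jan 2036: 113 days at 16.5 mills → £590,000 × 1.65% × 113/365 = £3,013.8493
Total = £19,103.8767

£19,103.88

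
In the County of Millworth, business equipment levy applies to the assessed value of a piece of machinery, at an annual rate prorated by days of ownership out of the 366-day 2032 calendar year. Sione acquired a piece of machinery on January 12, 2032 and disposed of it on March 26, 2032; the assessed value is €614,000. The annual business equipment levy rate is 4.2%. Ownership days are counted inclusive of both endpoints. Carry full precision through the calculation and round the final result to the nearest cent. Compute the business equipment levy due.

€5,284.43

Days held (January 12 – March 26, 2032): 75 out of 366
Tax = €614,000 × 4.2% × 75/366 = €5,284.4262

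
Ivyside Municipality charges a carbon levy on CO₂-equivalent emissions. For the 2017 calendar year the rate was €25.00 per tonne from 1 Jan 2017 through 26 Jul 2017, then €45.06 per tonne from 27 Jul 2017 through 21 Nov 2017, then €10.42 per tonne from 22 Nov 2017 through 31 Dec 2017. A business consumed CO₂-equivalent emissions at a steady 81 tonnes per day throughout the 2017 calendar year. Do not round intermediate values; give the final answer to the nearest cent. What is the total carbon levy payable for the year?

1 Jan – 26 Jul 2017: 207 days × 81 tonnes/day = 16,767 tonnes at €25.00/tonne → €419175.00
27 Jul – 21 Nov 2017: 118 days × 81 tonnes/day = 9,558 tonnes at €45.06/tonne → €430683.48
22 Nov – 31 Dec 2017: 40 days × 81 tonnes/day = 3,240 tonnes at €10.42/tonne → €33760.80

€883619.28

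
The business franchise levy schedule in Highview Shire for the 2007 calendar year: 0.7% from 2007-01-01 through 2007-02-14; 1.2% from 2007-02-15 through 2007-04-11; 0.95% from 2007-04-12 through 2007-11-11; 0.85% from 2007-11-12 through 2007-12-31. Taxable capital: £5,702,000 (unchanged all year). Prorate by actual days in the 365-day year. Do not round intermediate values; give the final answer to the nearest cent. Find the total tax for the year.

£53,817.51

2007-01-01 to 2007-02-14: 45 days at 0.7% → £5,702,000 × 0.7% × 45/365 = £4,920.9041
2007-02-15 to 2007-04-11: 56 days at 1.2% → £5,702,000 × 1.2% × 56/365 = £10,497.9288
2007-04-12 to 2007-11-11: 214 days at 0.95% → £5,702,000 × 0.95% × 214/365 = £31,759.3589
2007-11-12 to 2007-12-31: 50 days at 0.85% → £5,702,000 × 0.85% × 50/365 = £6,639.3151
Total = £53,817.5068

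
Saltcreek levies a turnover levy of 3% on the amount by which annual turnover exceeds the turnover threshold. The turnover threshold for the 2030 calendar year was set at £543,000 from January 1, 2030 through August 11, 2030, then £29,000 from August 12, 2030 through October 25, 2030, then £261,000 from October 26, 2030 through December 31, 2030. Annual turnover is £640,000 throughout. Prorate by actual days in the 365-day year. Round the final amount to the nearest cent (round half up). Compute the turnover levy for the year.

£7,631.42

January 1 – August 11, 2030: 223 days, exemption £543,000 → (£640,000 − £543,000) × 3% × 223/365 = £1,777.8904
August 12 – October 25, 2030: 75 days, exemption £29,000 → (£640,000 − £29,000) × 3% × 75/365 = £3,766.4384
October 26 – December 31, 2030: 67 days, exemption £261,000 → (£640,000 − £261,000) × 3% × 67/365 = £2,087.0959
Total = £7,631.4247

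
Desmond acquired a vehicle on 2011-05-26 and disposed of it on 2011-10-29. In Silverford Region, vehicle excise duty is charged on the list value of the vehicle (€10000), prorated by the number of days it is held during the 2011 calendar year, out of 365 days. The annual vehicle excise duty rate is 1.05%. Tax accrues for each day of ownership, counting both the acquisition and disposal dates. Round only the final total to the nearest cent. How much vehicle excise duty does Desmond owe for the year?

Days held (2011-05-26 to 2011-10-29): 157 out of 365
Tax = €10000 × 1.05% × 157/365 = €45.1644

€45.16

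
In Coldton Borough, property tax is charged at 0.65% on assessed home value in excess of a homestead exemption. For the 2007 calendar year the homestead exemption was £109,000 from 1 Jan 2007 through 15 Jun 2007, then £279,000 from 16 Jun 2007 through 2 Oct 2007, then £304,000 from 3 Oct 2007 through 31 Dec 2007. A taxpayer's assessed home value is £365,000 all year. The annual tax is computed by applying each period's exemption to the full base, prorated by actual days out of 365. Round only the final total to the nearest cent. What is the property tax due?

1 Jan – 15 Jun 2007: 166 days, exemption £109,000 → (£365,000 − £109,000) × 0.65% × 166/365 = £756.7781
16 Jun – 2 Oct 2007: 109 days, exemption £279,000 → (£365,000 − £279,000) × 0.65% × 109/365 = £166.9342
3 Oct – 31 Dec 2007: 90 days, exemption £304,000 → (£365,000 − £304,000) × 0.65% × 90/365 = £97.7671
Total = £1,021.4795

£1,021.48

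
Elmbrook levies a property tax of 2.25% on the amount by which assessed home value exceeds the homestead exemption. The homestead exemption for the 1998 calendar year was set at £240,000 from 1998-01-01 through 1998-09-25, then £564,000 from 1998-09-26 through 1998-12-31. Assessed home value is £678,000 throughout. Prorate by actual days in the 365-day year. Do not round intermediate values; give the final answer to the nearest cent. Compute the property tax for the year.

1998-01-01 to 1998-09-25: 268 days, exemption £240,000 → (£678,000 − £240,000) × 2.25% × 268/365 = £7,236.0000
1998-09-26 to 1998-12-31: 97 days, exemption £564,000 → (£678,000 − £564,000) × 2.25% × 97/365 = £681.6575
Total = £7,917.6575

£7,917.66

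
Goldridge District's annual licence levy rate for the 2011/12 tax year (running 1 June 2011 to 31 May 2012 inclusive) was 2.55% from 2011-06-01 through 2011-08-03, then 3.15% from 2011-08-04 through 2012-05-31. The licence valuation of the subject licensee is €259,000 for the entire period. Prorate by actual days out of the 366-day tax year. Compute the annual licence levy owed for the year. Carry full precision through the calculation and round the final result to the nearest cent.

€7,886.76

2011-06-01 to 2011-08-03: 64 days at 2.55% → €259,000 × 2.55% × 64/366 = €1,154.8852
2011-08-04 to 2012-05-31: 302 days at 3.15% → €259,000 × 3.15% × 302/366 = €6,731.8770
Total = €7,886.7623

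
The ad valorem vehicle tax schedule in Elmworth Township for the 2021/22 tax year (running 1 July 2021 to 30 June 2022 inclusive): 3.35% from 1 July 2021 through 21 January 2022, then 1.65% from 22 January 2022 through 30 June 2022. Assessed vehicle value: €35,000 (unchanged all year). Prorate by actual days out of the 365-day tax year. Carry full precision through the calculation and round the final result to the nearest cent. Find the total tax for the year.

1 July 2021 – 21 January 2022: 205 days at 3.35% → €35,000 × 3.35% × 205/365 = €658.5274
22 January – 30 June 2022: 160 days at 1.65% → €35,000 × 1.65% × 160/365 = €253.1507
Total = €911.6781

€911.68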